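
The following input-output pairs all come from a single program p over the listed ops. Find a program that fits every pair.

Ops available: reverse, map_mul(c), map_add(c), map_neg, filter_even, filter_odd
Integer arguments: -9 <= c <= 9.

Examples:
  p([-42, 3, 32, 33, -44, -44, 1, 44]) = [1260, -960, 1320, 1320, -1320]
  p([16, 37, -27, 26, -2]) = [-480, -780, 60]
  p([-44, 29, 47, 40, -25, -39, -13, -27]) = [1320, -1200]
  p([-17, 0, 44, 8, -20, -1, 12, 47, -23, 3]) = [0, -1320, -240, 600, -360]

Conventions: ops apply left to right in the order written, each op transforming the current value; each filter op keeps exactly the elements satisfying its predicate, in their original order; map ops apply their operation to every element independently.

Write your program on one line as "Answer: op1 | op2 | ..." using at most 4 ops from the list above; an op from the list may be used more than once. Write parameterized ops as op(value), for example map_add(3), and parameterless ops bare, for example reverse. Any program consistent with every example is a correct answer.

map_neg | filter_even | map_mul(-5) | map_mul(-6)

Check, running the answer program on each example:
  [-42, 3, 32, 33, -44, -44, 1, 44] -> [42, -3, -32, -33, 44, 44, -1, -44] -> [42, -32, 44, 44, -44] -> [-210, 160, -220, -220, 220] -> [1260, -960, 1320, 1320, -1320]
  [16, 37, -27, 26, -2] -> [-16, -37, 27, -26, 2] -> [-16, -26, 2] -> [80, 130, -10] -> [-480, -780, 60]
  [-44, 29, 47, 40, -25, -39, -13, -27] -> [44, -29, -47, -40, 25, 39, 13, 27] -> [44, -40] -> [-220, 200] -> [1320, -1200]
  [-17, 0, 44, 8, -20, -1, 12, 47, -23, 3] -> [17, 0, -44, -8, 20, 1, -12, -47, 23, -3] -> [0, -44, -8, 20, -12] -> [0, 220, 40, -100, 60] -> [0, -1320, -240, 600, -360]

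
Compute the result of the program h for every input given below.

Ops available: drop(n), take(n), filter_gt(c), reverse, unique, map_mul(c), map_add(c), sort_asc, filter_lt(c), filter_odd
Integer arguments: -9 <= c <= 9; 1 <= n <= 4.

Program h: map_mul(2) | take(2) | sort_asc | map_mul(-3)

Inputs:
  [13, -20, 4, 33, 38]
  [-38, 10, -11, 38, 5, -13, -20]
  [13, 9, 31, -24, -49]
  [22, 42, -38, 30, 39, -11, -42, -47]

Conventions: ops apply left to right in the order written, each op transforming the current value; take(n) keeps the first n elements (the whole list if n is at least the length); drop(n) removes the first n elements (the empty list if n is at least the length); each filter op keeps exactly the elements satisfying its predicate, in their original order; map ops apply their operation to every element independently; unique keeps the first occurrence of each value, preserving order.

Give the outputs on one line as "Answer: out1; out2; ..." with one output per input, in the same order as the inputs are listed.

Execution, op by op:
  [13, -20, 4, 33, 38] -> [26, -40, 8, 66, 76] -> [26, -40] -> [-40, 26] -> [120, -78]
  [-38, 10, -11, 38, 5, -13, -20] -> [-76, 20, -22, 76, 10, -26, -40] -> [-76, 20] -> [-76, 20] -> [228, -60]
  [13, 9, 31, -24, -49] -> [26, 18, 62, -48, -98] -> [26, 18] -> [18, 26] -> [-54, -78]
  [22, 42, -38, 30, 39, -11, -42, -47] -> [44, 84, -76, 60, 78, -22, -84, -94] -> [44, 84] -> [44, 84] -> [-132, -252]

[120, -78]; [228, -60]; [-54, -78]; [-132, -252]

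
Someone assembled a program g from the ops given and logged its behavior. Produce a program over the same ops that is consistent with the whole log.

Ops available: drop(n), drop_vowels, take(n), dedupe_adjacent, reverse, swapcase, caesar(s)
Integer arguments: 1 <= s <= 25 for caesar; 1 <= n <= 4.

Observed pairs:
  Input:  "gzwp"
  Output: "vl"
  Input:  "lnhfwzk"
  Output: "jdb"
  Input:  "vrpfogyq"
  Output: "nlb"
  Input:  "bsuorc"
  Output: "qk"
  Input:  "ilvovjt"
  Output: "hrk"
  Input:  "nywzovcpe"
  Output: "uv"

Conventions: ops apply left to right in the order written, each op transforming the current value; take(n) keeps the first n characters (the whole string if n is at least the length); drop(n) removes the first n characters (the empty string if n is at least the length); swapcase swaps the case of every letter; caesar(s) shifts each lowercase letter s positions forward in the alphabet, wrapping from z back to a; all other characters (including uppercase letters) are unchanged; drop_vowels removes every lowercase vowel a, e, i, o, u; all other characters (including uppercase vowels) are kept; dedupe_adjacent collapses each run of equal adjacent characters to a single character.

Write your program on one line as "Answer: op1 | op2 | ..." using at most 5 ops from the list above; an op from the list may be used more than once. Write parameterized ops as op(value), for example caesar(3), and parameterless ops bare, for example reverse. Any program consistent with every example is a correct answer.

drop(1) | take(3) | caesar(8) | drop_vowels | caesar(14)

Check, running the answer program on each example:
  "gzwp" -> "zwp" -> "zwp" -> "hex" -> "hx" -> "vl"
  "lnhfwzk" -> "nhfwzk" -> "nhf" -> "vpn" -> "vpn" -> "jdb"
  "vrpfogyq" -> "rpfogyq" -> "rpf" -> "zxn" -> "zxn" -> "nlb"
  "bsuorc" -> "suorc" -> "suo" -> "acw" -> "cw" -> "qk"
  "ilvovjt" -> "lvovjt" -> "lvo" -> "tdw" -> "tdw" -> "hrk"
  "nywzovcpe" -> "ywzovcpe" -> "ywz" -> "geh" -> "gh" -> "uv"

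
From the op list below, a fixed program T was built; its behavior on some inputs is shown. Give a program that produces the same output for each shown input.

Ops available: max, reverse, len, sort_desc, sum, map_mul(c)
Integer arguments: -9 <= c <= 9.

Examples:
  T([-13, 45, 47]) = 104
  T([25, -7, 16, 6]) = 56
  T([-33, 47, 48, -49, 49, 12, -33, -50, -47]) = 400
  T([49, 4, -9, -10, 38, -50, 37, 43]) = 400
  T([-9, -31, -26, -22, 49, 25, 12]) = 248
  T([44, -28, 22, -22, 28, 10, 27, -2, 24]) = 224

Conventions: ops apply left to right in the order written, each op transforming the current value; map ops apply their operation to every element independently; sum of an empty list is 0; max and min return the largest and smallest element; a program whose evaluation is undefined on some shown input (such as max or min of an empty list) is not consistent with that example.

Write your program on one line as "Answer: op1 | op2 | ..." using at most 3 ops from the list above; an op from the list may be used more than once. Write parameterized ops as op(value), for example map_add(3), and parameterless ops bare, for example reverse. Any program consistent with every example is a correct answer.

map_mul(-8) | sort_desc | max

Check, running the answer program on each example:
  [-13, 45, 47] -> [104, -360, -376] -> [104, -360, -376] -> 104
  [25, -7, 16, 6] -> [-200, 56, -128, -48] -> [56, -48, -128, -200] -> 56
  [-33, 47, 48, -49, 49, 12, -33, -50, -47] -> [264, -376, -384, 392, -392, -96, 264, 400, 376] -> [400, 392, 376, 264, 264, -96, -376, -384, -392] -> 400
  [49, 4, -9, -10, 38, -50, 37, 43] -> [-392, -32, 72, 80, -304, 400, -296, -344] -> [400, 80, 72, -32, -296, -304, -344, -392] -> 400
  [-9, -31, -26, -22, 49, 25, 12] -> [72, 248, 208, 176, -392, -200, -96] -> [248, 208, 176, 72, -96, -200, -392] -> 248
  [44, -28, 22, -22, 28, 10, 27, -2, 24] -> [-352, 224, -176, 176, -224, -80, -216, 16, -192] -> [224, 176, 16, -80, -176, -192, -216, -224, -352] -> 224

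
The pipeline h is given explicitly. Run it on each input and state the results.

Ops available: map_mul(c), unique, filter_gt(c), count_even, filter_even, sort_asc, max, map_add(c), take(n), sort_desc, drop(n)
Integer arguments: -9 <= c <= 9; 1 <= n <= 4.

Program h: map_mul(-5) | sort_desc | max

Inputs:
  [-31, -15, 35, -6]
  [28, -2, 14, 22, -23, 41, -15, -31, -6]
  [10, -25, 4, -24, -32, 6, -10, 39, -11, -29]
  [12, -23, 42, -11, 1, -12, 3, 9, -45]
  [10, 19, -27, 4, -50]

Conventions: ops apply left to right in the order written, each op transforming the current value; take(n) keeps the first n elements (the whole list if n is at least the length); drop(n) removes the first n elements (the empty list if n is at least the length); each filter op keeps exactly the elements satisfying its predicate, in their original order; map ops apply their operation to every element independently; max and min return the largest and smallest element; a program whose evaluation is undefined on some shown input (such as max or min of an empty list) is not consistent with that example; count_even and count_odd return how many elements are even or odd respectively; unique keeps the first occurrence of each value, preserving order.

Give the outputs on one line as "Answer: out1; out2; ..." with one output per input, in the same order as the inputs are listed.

155; 155; 160; 225; 250

Execution, op by op:
  [-31, -15, 35, -6] -> [155, 75, -175, 30] -> [155, 75, 30, -175] -> 155
  [28, -2, 14, 22, -23, 41, -15, -31, -6] -> [-140, 10, -70, -110, 115, -205, 75, 155, 30] -> [155, 115, 75, 30, 10, -70, -110, -140, -205] -> 155
  [10, -25, 4, -24, -32, 6, -10, 39, -11, -29] -> [-50, 125, -20, 120, 160, -30, 50, -195, 55, 145] -> [160, 145, 125, 120, 55, 50, -20, -30, -50, -195] -> 160
  [12, -23, 42, -11, 1, -12, 3, 9, -45] -> [-60, 115, -210, 55, -5, 60, -15, -45, 225] -> [225, 115, 60, 55, -5, -15, -45, -60, -210] -> 225
  [10, 19, -27, 4, -50] -> [-50, -95, 135, -20, 250] -> [250, 135, -20, -50, -95] -> 250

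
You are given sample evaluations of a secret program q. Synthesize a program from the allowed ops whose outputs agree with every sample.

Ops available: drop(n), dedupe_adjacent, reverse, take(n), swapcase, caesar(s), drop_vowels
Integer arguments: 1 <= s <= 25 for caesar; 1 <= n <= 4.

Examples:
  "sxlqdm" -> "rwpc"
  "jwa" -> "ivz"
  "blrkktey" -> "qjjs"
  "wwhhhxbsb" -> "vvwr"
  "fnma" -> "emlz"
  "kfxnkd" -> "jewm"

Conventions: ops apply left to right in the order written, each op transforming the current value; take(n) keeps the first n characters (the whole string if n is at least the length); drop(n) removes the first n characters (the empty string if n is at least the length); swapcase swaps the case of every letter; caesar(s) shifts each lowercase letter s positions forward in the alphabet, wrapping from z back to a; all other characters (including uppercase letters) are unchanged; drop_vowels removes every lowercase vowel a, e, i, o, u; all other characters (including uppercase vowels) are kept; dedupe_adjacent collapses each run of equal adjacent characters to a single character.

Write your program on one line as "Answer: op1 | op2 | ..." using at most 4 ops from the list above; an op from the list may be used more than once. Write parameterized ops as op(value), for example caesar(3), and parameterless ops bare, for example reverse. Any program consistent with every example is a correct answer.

caesar(19) | drop_vowels | take(4) | caesar(6)

Check, running the answer program on each example:
  "sxlqdm" -> "lqejwf" -> "lqjwf" -> "lqjw" -> "rwpc"
  "jwa" -> "cpt" -> "cpt" -> "cpt" -> "ivz"
  "blrkktey" -> "uekddmxr" -> "kddmxr" -> "kddm" -> "qjjs"
  "wwhhhxbsb" -> "ppaaaqulu" -> "ppql" -> "ppql" -> "vvwr"
  "fnma" -> "ygft" -> "ygft" -> "ygft" -> "emlz"
  "kfxnkd" -> "dyqgdw" -> "dyqgdw" -> "dyqg" -> "jewm"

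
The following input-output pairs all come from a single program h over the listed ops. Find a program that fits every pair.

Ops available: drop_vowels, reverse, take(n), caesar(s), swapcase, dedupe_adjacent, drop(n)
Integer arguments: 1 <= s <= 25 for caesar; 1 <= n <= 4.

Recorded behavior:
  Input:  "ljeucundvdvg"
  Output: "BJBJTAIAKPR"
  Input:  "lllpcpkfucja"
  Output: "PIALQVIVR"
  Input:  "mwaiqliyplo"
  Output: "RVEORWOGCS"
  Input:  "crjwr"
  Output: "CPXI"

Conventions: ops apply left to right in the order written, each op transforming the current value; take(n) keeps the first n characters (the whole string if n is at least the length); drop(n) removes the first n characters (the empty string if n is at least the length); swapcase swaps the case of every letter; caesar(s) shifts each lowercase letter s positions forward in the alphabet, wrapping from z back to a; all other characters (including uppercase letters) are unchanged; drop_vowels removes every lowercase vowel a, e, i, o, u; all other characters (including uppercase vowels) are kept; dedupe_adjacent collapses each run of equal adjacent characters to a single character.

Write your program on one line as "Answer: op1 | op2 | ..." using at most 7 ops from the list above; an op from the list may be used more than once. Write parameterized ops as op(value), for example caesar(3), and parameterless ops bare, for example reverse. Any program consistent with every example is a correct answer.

caesar(11) | caesar(21) | swapcase | reverse | drop(1) | dedupe_adjacent

Check, running the answer program on each example:
  "ljeucundvdvg" -> "wupfnfyogogr" -> "rpkaiatjbjbm" -> "RPKAIATJBJBM" -> "MBJBJTAIAKPR" -> "BJBJTAIAKPR" -> "BJBJTAIAKPR"
  "lllpcpkfucja" -> "wwwanavqfnul" -> "rrrvivqlaipg" -> "RRRVIVQLAIPG" -> "GPIALQVIVRRR" -> "PIALQVIVRRR" -> "PIALQVIVR"
  "mwaiqliyplo" -> "xhltbwtjawz" -> "scgowroevru" -> "SCGOWROEVRU" -> "URVEORWOGCS" -> "RVEORWOGCS" -> "RVEORWOGCS"
  "crjwr" -> "ncuhc" -> "ixpcx" -> "IXPCX" -> "XCPXI" -> "CPXI" -> "CPXI"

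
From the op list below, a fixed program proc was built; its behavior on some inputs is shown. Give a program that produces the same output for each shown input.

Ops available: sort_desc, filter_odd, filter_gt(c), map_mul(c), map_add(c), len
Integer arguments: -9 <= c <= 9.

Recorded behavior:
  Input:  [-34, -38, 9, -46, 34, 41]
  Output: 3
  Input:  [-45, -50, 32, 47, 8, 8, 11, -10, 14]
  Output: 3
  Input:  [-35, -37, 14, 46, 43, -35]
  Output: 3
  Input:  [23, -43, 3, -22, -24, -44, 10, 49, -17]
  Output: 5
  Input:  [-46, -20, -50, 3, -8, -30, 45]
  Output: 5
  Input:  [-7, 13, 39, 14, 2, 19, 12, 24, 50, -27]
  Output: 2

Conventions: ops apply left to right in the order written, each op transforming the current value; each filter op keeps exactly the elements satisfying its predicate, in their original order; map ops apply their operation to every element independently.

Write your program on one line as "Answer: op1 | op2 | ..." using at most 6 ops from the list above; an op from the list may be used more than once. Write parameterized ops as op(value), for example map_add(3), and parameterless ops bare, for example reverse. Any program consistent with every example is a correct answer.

map_mul(-4) | sort_desc | filter_gt(3) | map_mul(-8) | len

Check, running the answer program on each example:
  [-34, -38, 9, -46, 34, 41] -> [136, 152, -36, 184, -136, -164] -> [184, 152, 136, -36, -136, -164] -> [184, 152, 136] -> [-1472, -1216, -1088] -> 3
  [-45, -50, 32, 47, 8, 8, 11, -10, 14] -> [180, 200, -128, -188, -32, -32, -44, 40, -56] -> [200, 180, 40, -32, -32, -44, -56, -128, -188] -> [200, 180, 40] -> [-1600, -1440, -320] -> 3
  [-35, -37, 14, 46, 43, -35] -> [140, 148, -56, -184, -172, 140] -> [148, 140, 140, -56, -172, -184] -> [148, 140, 140] -> [-1184, -1120, -1120] -> 3
  [23, -43, 3, -22, -24, -44, 10, 49, -17] -> [-92, 172, -12, 88, 96, 176, -40, -196, 68] -> [176, 172, 96, 88, 68, -12, -40, -92, -196] -> [176, 172, 96, 88, 68] -> [-1408, -1376, -768, -704, -544] -> 5
  [-46, -20, -50, 3, -8, -30, 45] -> [184, 80, 200, -12, 32, 120, -180] -> [200, 184, 120, 80, 32, -12, -180] -> [200, 184, 120, 80, 32] -> [-1600, -1472, -960, -640, -256] -> 5
  [-7, 13, 39, 14, 2, 19, 12, 24, 50, -27] -> [28, -52, -156, -56, -8, -76, -48, -96, -200, 108] -> [108, 28, -8, -48, -52, -56, -76, -96, -156, -200] -> [108, 28] -> [-864, -224] -> 2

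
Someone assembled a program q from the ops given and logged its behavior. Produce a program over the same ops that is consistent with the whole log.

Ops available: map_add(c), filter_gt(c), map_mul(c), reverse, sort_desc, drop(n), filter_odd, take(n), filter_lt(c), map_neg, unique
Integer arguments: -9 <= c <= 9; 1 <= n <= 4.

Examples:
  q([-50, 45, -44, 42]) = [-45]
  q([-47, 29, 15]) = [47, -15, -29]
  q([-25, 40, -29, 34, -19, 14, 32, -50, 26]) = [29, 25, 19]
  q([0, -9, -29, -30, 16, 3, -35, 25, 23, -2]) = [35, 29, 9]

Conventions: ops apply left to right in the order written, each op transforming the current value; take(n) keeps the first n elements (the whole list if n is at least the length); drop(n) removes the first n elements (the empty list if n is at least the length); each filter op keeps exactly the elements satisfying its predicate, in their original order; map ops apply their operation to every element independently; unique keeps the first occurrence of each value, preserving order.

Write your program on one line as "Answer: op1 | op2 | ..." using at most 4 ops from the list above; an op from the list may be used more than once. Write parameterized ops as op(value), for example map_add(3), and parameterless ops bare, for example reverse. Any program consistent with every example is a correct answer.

map_neg | filter_odd | sort_desc | take(3)

Check, running the answer program on each example:
  [-50, 45, -44, 42] -> [50, -45, 44, -42] -> [-45] -> [-45] -> [-45]
  [-47, 29, 15] -> [47, -29, -15] -> [47, -29, -15] -> [47, -15, -29] -> [47, -15, -29]
  [-25, 40, -29, 34, -19, 14, 32, -50, 26] -> [25, -40, 29, -34, 19, -14, -32, 50, -26] -> [25, 29, 19] -> [29, 25, 19] -> [29, 25, 19]
  [0, -9, -29, -30, 16, 3, -35, 25, 23, -2] -> [0, 9, 29, 30, -16, -3, 35, -25, -23, 2] -> [9, 29, -3, 35, -25, -23] -> [35, 29, 9, -3, -23, -25] -> [35, 29, 9]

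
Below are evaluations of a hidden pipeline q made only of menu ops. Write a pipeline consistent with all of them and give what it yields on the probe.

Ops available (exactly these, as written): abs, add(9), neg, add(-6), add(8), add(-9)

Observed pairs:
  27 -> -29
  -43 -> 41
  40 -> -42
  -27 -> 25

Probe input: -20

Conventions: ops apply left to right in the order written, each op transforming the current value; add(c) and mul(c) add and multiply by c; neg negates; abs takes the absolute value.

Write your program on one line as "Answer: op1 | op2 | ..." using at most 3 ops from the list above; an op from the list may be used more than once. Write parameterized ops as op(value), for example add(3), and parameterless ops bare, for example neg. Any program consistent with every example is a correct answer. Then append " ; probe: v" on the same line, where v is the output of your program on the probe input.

add(-6) | add(8) | neg ; probe: 18

Check, running the answer program on each example:
  27 -> 21 -> 29 -> -29
  -43 -> -49 -> -41 -> 41
  40 -> 34 -> 42 -> -42
  -27 -> -33 -> -25 -> 25
  probe: -20 -> -26 -> -18 -> 18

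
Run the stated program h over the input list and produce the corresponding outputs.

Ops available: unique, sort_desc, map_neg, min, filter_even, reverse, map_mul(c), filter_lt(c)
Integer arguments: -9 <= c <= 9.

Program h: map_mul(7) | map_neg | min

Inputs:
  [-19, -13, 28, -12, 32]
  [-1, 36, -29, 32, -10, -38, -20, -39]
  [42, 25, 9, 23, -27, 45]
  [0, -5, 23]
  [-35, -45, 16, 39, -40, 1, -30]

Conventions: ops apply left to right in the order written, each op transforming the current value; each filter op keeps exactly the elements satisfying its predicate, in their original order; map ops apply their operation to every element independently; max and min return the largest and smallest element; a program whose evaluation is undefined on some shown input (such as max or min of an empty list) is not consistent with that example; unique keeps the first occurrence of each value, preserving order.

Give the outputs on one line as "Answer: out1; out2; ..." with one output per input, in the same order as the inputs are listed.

Execution, op by op:
  [-19, -13, 28, -12, 32] -> [-133, -91, 196, -84, 224] -> [133, 91, -196, 84, -224] -> -224
  [-1, 36, -29, 32, -10, -38, -20, -39] -> [-7, 252, -203, 224, -70, -266, -140, -273] -> [7, -252, 203, -224, 70, 266, 140, 273] -> -252
  [42, 25, 9, 23, -27, 45] -> [294, 175, 63, 161, -189, 315] -> [-294, -175, -63, -161, 189, -315] -> -315
  [0, -5, 23] -> [0, -35, 161] -> [0, 35, -161] -> -161
  [-35, -45, 16, 39, -40, 1, -30] -> [-245, -315, 112, 273, -280, 7, -210] -> [245, 315, -112, -273, 280, -7, 210] -> -273

-224; -252; -315; -161; -273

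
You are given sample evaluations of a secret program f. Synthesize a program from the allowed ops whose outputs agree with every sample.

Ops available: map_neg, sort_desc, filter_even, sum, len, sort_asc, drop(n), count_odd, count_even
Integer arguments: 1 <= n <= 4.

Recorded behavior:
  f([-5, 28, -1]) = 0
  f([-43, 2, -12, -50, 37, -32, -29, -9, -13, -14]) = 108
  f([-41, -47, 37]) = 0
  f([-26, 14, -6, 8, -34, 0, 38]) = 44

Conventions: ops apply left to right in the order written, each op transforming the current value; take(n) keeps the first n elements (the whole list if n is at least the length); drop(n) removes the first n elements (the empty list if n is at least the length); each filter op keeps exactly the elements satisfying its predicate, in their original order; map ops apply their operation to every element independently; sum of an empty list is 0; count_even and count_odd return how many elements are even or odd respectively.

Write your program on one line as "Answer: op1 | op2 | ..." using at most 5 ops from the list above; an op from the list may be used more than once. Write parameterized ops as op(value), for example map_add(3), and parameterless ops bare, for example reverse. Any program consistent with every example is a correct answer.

filter_even | sort_desc | drop(1) | map_neg | sum

Check, running the answer program on each example:
  [-5, 28, -1] -> [28] -> [28] -> [] -> [] -> 0
  [-43, 2, -12, -50, 37, -32, -29, -9, -13, -14] -> [2, -12, -50, -32, -14] -> [2, -12, -14, -32, -50] -> [-12, -14, -32, -50] -> [12, 14, 32, 50] -> 108
  [-41, -47, 37] -> [] -> [] -> [] -> [] -> 0
  [-26, 14, -6, 8, -34, 0, 38] -> [-26, 14, -6, 8, -34, 0, 38] -> [38, 14, 8, 0, -6, -26, -34] -> [14, 8, 0, -6, -26, -34] -> [-14, -8, 0, 6, 26, 34] -> 44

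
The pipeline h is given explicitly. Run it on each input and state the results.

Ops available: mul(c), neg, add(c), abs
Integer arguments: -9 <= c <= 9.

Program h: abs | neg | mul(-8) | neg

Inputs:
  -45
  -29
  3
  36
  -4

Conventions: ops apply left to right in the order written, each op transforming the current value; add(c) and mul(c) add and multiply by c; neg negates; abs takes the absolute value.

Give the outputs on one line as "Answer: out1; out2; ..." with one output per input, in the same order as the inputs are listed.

Execution, op by op:
  -45 -> 45 -> -45 -> 360 -> -360
  -29 -> 29 -> -29 -> 232 -> -232
  3 -> 3 -> -3 -> 24 -> -24
  36 -> 36 -> -36 -> 288 -> -288
  -4 -> 4 -> -4 -> 32 -> -32

-360; -232; -24; -288; -32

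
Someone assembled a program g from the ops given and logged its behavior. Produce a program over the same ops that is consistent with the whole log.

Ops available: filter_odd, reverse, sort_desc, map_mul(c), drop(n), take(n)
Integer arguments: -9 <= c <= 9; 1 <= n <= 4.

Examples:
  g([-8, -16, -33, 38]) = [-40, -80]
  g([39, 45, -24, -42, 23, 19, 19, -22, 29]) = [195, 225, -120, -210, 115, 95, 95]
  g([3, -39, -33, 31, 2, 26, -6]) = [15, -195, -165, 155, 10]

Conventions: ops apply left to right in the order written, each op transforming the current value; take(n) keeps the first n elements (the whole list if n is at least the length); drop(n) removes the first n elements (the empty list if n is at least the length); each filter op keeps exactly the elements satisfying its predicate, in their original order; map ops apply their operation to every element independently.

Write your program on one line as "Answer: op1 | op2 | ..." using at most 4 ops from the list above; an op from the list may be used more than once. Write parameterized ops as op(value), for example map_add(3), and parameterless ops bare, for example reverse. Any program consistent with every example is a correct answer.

reverse | drop(2) | map_mul(5) | reverse

Check, running the answer program on each example:
  [-8, -16, -33, 38] -> [38, -33, -16, -8] -> [-16, -8] -> [-80, -40] -> [-40, -80]
  [39, 45, -24, -42, 23, 19, 19, -22, 29] -> [29, -22, 19, 19, 23, -42, -24, 45, 39] -> [19, 19, 23, -42, -24, 45, 39] -> [95, 95, 115, -210, -120, 225, 195] -> [195, 225, -120, -210, 115, 95, 95]
  [3, -39, -33, 31, 2, 26, -6] -> [-6, 26, 2, 31, -33, -39, 3] -> [2, 31, -33, -39, 3] -> [10, 155, -165, -195, 15] -> [15, -195, -165, 155, 10]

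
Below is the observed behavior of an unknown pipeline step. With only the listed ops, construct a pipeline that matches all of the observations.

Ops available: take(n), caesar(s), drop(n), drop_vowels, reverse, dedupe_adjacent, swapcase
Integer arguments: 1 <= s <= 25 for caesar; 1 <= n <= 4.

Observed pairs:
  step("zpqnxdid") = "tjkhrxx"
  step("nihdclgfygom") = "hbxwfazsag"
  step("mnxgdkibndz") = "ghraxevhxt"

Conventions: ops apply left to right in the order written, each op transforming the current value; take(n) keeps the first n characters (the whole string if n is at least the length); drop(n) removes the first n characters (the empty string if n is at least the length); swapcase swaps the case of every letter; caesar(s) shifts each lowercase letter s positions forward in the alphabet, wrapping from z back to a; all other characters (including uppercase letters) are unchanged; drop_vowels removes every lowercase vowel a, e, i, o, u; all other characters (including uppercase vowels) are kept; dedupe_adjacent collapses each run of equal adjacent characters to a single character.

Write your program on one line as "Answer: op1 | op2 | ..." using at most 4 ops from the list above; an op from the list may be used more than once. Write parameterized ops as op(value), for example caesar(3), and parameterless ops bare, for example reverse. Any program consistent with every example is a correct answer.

drop_vowels | reverse | caesar(20) | reverse

Check, running the answer program on each example:
  "zpqnxdid" -> "zpqnxdd" -> "ddxnqpz" -> "xxrhkjt" -> "tjkhrxx"
  "nihdclgfygom" -> "nhdclgfygm" -> "mgyfglcdhn" -> "gaszafwxbh" -> "hbxwfazsag"
  "mnxgdkibndz" -> "mnxgdkbndz" -> "zdnbkdgxnm" -> "txhvexarhg" -> "ghraxevhxt"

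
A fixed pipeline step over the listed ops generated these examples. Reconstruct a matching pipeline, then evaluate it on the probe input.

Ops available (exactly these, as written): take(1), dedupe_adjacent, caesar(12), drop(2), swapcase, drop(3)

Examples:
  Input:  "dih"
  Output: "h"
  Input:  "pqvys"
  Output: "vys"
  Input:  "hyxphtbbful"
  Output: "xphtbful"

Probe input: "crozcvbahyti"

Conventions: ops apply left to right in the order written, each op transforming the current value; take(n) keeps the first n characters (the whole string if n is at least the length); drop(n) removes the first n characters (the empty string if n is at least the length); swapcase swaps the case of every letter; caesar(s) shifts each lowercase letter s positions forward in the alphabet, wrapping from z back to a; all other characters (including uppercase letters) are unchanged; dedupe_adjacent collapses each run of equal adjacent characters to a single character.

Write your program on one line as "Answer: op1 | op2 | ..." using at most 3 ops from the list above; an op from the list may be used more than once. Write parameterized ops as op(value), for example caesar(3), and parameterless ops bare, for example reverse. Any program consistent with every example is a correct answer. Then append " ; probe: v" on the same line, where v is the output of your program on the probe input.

drop(2) | dedupe_adjacent ; probe: "ozcvbahyti"

Check, running the answer program on each example:
  "dih" -> "h" -> "h"
  "pqvys" -> "vys" -> "vys"
  "hyxphtbbful" -> "xphtbbful" -> "xphtbful"
  probe: "crozcvbahyti" -> "ozcvbahyti" -> "ozcvbahyti"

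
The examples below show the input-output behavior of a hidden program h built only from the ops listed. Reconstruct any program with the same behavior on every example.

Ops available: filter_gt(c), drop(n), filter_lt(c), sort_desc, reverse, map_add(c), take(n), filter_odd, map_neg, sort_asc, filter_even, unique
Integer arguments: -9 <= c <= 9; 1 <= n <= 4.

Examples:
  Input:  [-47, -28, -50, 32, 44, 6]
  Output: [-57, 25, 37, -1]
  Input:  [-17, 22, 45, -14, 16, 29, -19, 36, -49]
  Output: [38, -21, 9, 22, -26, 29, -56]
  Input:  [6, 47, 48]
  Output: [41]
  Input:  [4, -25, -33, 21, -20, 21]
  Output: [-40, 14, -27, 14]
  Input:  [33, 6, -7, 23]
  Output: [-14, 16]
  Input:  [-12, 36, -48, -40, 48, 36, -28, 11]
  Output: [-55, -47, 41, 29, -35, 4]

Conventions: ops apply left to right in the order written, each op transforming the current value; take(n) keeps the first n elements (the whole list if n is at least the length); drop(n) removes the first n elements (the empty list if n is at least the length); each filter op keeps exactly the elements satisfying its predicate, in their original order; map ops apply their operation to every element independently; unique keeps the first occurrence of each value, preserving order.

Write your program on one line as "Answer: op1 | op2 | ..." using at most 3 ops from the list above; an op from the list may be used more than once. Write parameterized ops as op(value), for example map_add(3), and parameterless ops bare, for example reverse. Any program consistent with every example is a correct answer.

map_add(-7) | drop(2)

Check, running the answer program on each example:
  [-47, -28, -50, 32, 44, 6] -> [-54, -35, -57, 25, 37, -1] -> [-57, 25, 37, -1]
  [-17, 22, 45, -14, 16, 29, -19, 36, -49] -> [-24, 15, 38, -21, 9, 22, -26, 29, -56] -> [38, -21, 9, 22, -26, 29, -56]
  [6, 47, 48] -> [-1, 40, 41] -> [41]
  [4, -25, -33, 21, -20, 21] -> [-3, -32, -40, 14, -27, 14] -> [-40, 14, -27, 14]
  [33, 6, -7, 23] -> [26, -1, -14, 16] -> [-14, 16]
  [-12, 36, -48, -40, 48, 36, -28, 11] -> [-19, 29, -55, -47, 41, 29, -35, 4] -> [-55, -47, 41, 29, -35, 4]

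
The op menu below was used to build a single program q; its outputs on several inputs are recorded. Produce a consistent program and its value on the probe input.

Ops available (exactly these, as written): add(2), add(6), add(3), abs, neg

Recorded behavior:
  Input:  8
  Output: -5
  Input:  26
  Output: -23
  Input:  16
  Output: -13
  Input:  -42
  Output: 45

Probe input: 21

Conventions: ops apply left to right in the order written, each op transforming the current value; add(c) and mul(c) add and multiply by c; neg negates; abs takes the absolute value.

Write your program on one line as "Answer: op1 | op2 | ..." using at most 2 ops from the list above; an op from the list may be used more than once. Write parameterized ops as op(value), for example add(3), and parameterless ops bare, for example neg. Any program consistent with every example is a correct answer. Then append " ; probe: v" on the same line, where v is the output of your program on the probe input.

neg | add(3) ; probe: -18

Check, running the answer program on each example:
  8 -> -8 -> -5
  26 -> -26 -> -23
  16 -> -16 -> -13
  -42 -> 42 -> 45
  probe: 21 -> -21 -> -18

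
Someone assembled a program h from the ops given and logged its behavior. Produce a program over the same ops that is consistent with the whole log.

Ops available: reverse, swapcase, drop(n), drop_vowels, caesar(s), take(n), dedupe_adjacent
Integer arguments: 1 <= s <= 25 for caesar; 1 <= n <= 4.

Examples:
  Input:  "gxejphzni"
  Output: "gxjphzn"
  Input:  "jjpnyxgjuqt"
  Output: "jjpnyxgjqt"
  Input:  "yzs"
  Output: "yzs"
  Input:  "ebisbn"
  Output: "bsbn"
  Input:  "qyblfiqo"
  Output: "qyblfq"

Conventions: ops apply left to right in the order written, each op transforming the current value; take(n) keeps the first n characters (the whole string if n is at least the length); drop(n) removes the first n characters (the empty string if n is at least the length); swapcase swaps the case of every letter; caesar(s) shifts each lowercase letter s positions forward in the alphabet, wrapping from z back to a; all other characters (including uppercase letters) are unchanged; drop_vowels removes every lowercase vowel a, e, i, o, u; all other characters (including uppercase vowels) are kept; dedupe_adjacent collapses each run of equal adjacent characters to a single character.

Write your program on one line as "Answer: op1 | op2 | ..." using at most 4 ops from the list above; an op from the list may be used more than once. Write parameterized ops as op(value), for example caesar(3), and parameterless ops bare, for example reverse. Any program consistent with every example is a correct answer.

reverse | drop_vowels | reverse

Check, running the answer program on each example:
  "gxejphzni" -> "inzhpjexg" -> "nzhpjxg" -> "gxjphzn"
  "jjpnyxgjuqt" -> "tqujgxynpjj" -> "tqjgxynpjj" -> "jjpnyxgjqt"
  "yzs" -> "szy" -> "szy" -> "yzs"
  "ebisbn" -> "nbsibe" -> "nbsb" -> "bsbn"
  "qyblfiqo" -> "oqiflbyq" -> "qflbyq" -> "qyblfq"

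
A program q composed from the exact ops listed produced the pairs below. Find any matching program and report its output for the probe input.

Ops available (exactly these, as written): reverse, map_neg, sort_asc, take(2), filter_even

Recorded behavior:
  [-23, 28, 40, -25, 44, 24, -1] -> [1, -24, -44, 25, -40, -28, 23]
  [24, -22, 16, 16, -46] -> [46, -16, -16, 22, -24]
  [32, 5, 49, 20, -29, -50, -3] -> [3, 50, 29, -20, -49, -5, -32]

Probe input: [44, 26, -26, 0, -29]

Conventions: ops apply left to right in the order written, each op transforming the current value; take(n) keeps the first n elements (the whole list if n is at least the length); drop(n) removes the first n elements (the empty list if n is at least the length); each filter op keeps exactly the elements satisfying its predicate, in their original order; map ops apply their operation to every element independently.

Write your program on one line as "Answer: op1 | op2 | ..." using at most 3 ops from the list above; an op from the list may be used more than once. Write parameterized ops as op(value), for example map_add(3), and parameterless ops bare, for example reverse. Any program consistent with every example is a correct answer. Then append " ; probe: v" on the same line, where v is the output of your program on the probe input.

reverse | map_neg ; probe: [29, 0, 26, -26, -44]

Check, running the answer program on each example:
  [-23, 28, 40, -25, 44, 24, -1] -> [-1, 24, 44, -25, 40, 28, -23] -> [1, -24, -44, 25, -40, -28, 23]
  [24, -22, 16, 16, -46] -> [-46, 16, 16, -22, 24] -> [46, -16, -16, 22, -24]
  [32, 5, 49, 20, -29, -50, -3] -> [-3, -50, -29, 20, 49, 5, 32] -> [3, 50, 29, -20, -49, -5, -32]
  probe: [44, 26, -26, 0, -29] -> [-29, 0, -26, 26, 44] -> [29, 0, 26, -26, -44]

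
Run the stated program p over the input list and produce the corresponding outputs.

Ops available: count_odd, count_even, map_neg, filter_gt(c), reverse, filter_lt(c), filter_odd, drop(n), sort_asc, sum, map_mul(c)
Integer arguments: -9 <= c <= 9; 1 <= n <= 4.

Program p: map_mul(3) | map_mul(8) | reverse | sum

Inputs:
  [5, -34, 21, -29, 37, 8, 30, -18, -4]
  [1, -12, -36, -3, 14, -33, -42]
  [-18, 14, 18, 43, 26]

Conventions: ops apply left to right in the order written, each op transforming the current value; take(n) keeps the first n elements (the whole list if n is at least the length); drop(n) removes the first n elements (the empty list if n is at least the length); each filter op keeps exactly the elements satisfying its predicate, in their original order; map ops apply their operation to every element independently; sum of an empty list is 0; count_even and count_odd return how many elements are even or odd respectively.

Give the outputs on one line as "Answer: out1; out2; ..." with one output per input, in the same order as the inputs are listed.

384; -2664; 1992

Execution, op by op:
  [5, -34, 21, -29, 37, 8, 30, -18, -4] -> [15, -102, 63, -87, 111, 24, 90, -54, -12] -> [120, -816, 504, -696, 888, 192, 720, -432, -96] -> [-96, -432, 720, 192, 888, -696, 504, -816, 120] -> 384
  [1, -12, -36, -3, 14, -33, -42] -> [3, -36, -108, -9, 42, -99, -126] -> [24, -288, -864, -72, 336, -792, -1008] -> [-1008, -792, 336, -72, -864, -288, 24] -> -2664
  [-18, 14, 18, 43, 26] -> [-54, 42, 54, 129, 78] -> [-432, 336, 432, 1032, 624] -> [624, 1032, 432, 336, -432] -> 1992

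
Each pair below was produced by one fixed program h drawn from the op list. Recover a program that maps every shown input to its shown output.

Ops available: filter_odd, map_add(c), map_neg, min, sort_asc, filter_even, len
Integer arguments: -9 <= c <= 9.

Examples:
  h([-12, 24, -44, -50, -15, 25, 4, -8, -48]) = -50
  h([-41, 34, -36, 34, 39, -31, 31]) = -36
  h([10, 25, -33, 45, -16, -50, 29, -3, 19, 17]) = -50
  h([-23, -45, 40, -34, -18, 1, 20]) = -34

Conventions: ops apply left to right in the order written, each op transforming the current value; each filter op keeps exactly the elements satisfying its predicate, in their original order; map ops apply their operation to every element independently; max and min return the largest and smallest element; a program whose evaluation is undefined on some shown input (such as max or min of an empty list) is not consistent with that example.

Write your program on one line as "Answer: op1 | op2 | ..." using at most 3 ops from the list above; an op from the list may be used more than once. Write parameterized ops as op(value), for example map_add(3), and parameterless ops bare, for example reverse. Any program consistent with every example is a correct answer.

sort_asc | filter_even | min

Check, running the answer program on each example:
  [-12, 24, -44, -50, -15, 25, 4, -8, -48] -> [-50, -48, -44, -15, -12, -8, 4, 24, 25] -> [-50, -48, -44, -12, -8, 4, 24] -> -50
  [-41, 34, -36, 34, 39, -31, 31] -> [-41, -36, -31, 31, 34, 34, 39] -> [-36, 34, 34] -> -36
  [10, 25, -33, 45, -16, -50, 29, -3, 19, 17] -> [-50, -33, -16, -3, 10, 17, 19, 25, 29, 45] -> [-50, -16, 10] -> -50
  [-23, -45, 40, -34, -18, 1, 20] -> [-45, -34, -23, -18, 1, 20, 40] -> [-34, -18, 20, 40] -> -34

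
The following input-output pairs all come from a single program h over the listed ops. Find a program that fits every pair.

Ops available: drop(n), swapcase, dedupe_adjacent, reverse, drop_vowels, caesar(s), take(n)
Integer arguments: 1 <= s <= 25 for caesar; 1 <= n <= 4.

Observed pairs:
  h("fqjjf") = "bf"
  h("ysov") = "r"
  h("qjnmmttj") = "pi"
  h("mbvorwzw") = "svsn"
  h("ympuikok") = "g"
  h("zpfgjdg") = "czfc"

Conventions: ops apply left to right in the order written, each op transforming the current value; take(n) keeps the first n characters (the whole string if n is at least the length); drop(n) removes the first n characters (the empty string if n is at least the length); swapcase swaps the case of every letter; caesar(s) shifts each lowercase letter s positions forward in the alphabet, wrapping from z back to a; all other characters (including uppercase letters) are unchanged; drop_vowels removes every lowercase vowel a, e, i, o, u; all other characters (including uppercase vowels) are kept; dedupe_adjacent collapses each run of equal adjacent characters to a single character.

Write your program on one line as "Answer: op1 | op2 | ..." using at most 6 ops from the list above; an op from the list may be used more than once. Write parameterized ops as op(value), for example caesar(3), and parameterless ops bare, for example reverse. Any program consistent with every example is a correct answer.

drop(3) | drop_vowels | caesar(22) | take(4) | dedupe_adjacent | reverse

Check, running the answer program on each example:
  "fqjjf" -> "jf" -> "jf" -> "fb" -> "fb" -> "fb" -> "bf"
  "ysov" -> "v" -> "v" -> "r" -> "r" -> "r" -> "r"
  "qjnmmttj" -> "mmttj" -> "mmttj" -> "iippf" -> "iipp" -> "ip" -> "pi"
  "mbvorwzw" -> "orwzw" -> "rwzw" -> "nsvs" -> "nsvs" -> "nsvs" -> "svsn"
  "ympuikok" -> "uikok" -> "kk" -> "gg" -> "gg" -> "g" -> "g"
  "zpfgjdg" -> "gjdg" -> "gjdg" -> "cfzc" -> "cfzc" -> "cfzc" -> "czfc"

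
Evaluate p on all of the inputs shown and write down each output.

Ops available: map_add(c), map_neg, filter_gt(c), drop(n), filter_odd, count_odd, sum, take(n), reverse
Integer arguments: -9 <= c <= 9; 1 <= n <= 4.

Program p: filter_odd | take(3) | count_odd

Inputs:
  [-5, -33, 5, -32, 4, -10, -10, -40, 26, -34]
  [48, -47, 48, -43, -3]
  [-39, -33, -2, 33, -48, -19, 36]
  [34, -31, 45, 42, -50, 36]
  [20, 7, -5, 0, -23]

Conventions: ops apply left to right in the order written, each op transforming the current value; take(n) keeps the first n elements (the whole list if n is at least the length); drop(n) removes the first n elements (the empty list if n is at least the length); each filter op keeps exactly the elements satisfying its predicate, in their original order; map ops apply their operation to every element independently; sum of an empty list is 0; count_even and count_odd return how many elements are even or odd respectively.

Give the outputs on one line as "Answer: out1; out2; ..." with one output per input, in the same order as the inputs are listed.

Execution, op by op:
  [-5, -33, 5, -32, 4, -10, -10, -40, 26, -34] -> [-5, -33, 5] -> [-5, -33, 5] -> 3
  [48, -47, 48, -43, -3] -> [-47, -43, -3] -> [-47, -43, -3] -> 3
  [-39, -33, -2, 33, -48, -19, 36] -> [-39, -33, 33, -19] -> [-39, -33, 33] -> 3
  [34, -31, 45, 42, -50, 36] -> [-31, 45] -> [-31, 45] -> 2
  [20, 7, -5, 0, -23] -> [7, -5, -23] -> [7, -5, -23] -> 3

3; 3; 3; 2; 3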